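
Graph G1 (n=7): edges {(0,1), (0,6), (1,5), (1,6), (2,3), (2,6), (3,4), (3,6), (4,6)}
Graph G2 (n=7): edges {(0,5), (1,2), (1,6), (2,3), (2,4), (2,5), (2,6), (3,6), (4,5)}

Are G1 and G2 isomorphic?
Yes, isomorphic

The graphs are isomorphic.
One valid mapping φ: V(G1) → V(G2): 0→4, 1→5, 2→1, 3→6, 4→3, 5→0, 6→2

Verify φ preserves adjacency — for each edge of G1, its image is an edge of G2:
  (0,1) → (φ(0),φ(1)) = (4,5) ∈ E(G2) ✓
  (0,6) → (φ(0),φ(6)) = (2,4) ∈ E(G2) ✓
  (1,5) → (φ(1),φ(5)) = (0,5) ∈ E(G2) ✓
  (1,6) → (φ(1),φ(6)) = (2,5) ∈ E(G2) ✓
  (2,3) → (φ(2),φ(3)) = (1,6) ∈ E(G2) ✓
  (2,6) → (φ(2),φ(6)) = (1,2) ∈ E(G2) ✓
  (3,4) → (φ(3),φ(4)) = (3,6) ∈ E(G2) ✓
  (3,6) → (φ(3),φ(6)) = (2,6) ∈ E(G2) ✓
  (4,6) → (φ(4),φ(6)) = (2,3) ∈ E(G2) ✓
All 9 edges of G1 map to edges of G2, and |E(G1)| = |E(G2)| = 9, so φ is a bijection on edges as well as vertices. Hence G1 ≅ G2.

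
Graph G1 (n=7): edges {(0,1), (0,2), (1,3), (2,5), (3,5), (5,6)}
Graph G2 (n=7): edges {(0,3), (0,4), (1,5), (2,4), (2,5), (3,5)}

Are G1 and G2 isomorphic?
Yes, isomorphic

The graphs are isomorphic.
One valid mapping φ: V(G1) → V(G2): 0→4, 1→0, 2→2, 3→3, 4→6, 5→5, 6→1

Verify φ preserves adjacency — for each edge of G1, its image is an edge of G2:
  (0,1) → (φ(0),φ(1)) = (0,4) ∈ E(G2) ✓
  (0,2) → (φ(0),φ(2)) = (2,4) ∈ E(G2) ✓
  (1,3) → (φ(1),φ(3)) = (0,3) ∈ E(G2) ✓
  (2,5) → (φ(2),φ(5)) = (2,5) ∈ E(G2) ✓
  (3,5) → (φ(3),φ(5)) = (3,5) ∈ E(G2) ✓
  (5,6) → (φ(5),φ(6)) = (1,5) ∈ E(G2) ✓
All 6 edges of G1 map to edges of G2, and |E(G1)| = |E(G2)| = 6, so φ is a bijection on edges as well as vertices. Hence G1 ≅ G2.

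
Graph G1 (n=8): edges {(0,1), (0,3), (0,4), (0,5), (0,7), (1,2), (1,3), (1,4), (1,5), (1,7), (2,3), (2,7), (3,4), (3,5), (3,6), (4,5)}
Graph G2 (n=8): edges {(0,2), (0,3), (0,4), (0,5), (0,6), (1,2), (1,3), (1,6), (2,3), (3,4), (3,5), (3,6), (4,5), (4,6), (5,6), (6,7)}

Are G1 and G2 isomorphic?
Yes, isomorphic

The graphs are isomorphic.
One valid mapping φ: V(G1) → V(G2): 0→0, 1→3, 2→1, 3→6, 4→5, 5→4, 6→7, 7→2

Verify φ preserves adjacency — for each edge of G1, its image is an edge of G2:
  (0,1) → (φ(0),φ(1)) = (0,3) ∈ E(G2) ✓
  (0,3) → (φ(0),φ(3)) = (0,6) ∈ E(G2) ✓
  (0,4) → (φ(0),φ(4)) = (0,5) ∈ E(G2) ✓
  (0,5) → (φ(0),φ(5)) = (0,4) ∈ E(G2) ✓
  (0,7) → (φ(0),φ(7)) = (0,2) ∈ E(G2) ✓
  (1,2) → (φ(1),φ(2)) = (1,3) ∈ E(G2) ✓
  (1,3) → (φ(1),φ(3)) = (3,6) ∈ E(G2) ✓
  (1,4) → (φ(1),φ(4)) = (3,5) ∈ E(G2) ✓
  (1,5) → (φ(1),φ(5)) = (3,4) ∈ E(G2) ✓
  (1,7) → (φ(1),φ(7)) = (2,3) ∈ E(G2) ✓
  (2,3) → (φ(2),φ(3)) = (1,6) ∈ E(G2) ✓
  (2,7) → (φ(2),φ(7)) = (1,2) ∈ E(G2) ✓
  (3,4) → (φ(3),φ(4)) = (5,6) ∈ E(G2) ✓
  (3,5) → (φ(3),φ(5)) = (4,6) ∈ E(G2) ✓
  (3,6) → (φ(3),φ(6)) = (6,7) ∈ E(G2) ✓
  (4,5) → (φ(4),φ(5)) = (4,5) ∈ E(G2) ✓
All 16 edges of G1 map to edges of G2, and |E(G1)| = |E(G2)| = 16, so φ is a bijection on edges as well as vertices. Hence G1 ≅ G2.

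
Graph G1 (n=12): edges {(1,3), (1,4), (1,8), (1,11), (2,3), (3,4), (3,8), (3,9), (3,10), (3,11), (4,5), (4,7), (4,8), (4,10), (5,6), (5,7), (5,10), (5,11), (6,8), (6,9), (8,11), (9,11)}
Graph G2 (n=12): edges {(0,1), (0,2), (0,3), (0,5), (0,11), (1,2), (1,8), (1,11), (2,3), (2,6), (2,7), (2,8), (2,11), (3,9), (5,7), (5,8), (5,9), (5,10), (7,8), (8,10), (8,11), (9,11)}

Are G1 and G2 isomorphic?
Yes, isomorphic

The graphs are isomorphic.
One valid mapping φ: V(G1) → V(G2): 0→4, 1→1, 2→6, 3→2, 4→8, 5→5, 6→9, 7→10, 8→11, 9→3, 10→7, 11→0

Verify φ preserves adjacency — for each edge of G1, its image is an edge of G2:
  (1,3) → (φ(1),φ(3)) = (1,2) ∈ E(G2) ✓
  (1,4) → (φ(1),φ(4)) = (1,8) ∈ E(G2) ✓
  (1,8) → (φ(1),φ(8)) = (1,11) ∈ E(G2) ✓
  (1,11) → (φ(1),φ(11)) = (0,1) ∈ E(G2) ✓
  (2,3) → (φ(2),φ(3)) = (2,6) ∈ E(G2) ✓
  (3,4) → (φ(3),φ(4)) = (2,8) ∈ E(G2) ✓
  (3,8) → (φ(3),φ(8)) = (2,11) ∈ E(G2) ✓
  (3,9) → (φ(3),φ(9)) = (2,3) ∈ E(G2) ✓
  (3,10) → (φ(3),φ(10)) = (2,7) ∈ E(G2) ✓
  (3,11) → (φ(3),φ(11)) = (0,2) ∈ E(G2) ✓
  (4,5) → (φ(4),φ(5)) = (5,8) ∈ E(G2) ✓
  (4,7) → (φ(4),φ(7)) = (8,10) ∈ E(G2) ✓
  (4,8) → (φ(4),φ(8)) = (8,11) ∈ E(G2) ✓
  (4,10) → (φ(4),φ(10)) = (7,8) ∈ E(G2) ✓
  (5,6) → (φ(5),φ(6)) = (5,9) ∈ E(G2) ✓
  (5,7) → (φ(5),φ(7)) = (5,10) ∈ E(G2) ✓
  (5,10) → (φ(5),φ(10)) = (5,7) ∈ E(G2) ✓
  (5,11) → (φ(5),φ(11)) = (0,5) ∈ E(G2) ✓
  (6,8) → (φ(6),φ(8)) = (9,11) ∈ E(G2) ✓
  (6,9) → (φ(6),φ(9)) = (3,9) ∈ E(G2) ✓
  (8,11) → (φ(8),φ(11)) = (0,11) ∈ E(G2) ✓
  (9,11) → (φ(9),φ(11)) = (0,3) ∈ E(G2) ✓
All 22 edges of G1 map to edges of G2, and |E(G1)| = |E(G2)| = 22, so φ is a bijection on edges as well as vertices. Hence G1 ≅ G2.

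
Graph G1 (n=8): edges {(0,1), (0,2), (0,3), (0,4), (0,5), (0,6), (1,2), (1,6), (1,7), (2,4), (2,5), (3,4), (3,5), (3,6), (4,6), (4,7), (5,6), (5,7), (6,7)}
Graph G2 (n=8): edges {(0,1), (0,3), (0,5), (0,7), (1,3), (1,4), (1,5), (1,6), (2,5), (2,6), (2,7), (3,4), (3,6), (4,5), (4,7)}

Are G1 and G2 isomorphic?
No, not isomorphic

The graphs are NOT isomorphic.

Counting triangles (3-cliques): G1 has 14, G2 has 5.
Triangle count is an isomorphism invariant, so differing triangle counts rule out isomorphism.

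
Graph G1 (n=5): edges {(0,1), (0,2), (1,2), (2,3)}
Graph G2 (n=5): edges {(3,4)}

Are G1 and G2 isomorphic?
No, not isomorphic

The graphs are NOT isomorphic.

Connected components of G1: 2 component(s) with vertex sets [[4], [0, 1, 2, 3]], sizes [1, 4].
Connected components of G2: 4 component(s) with vertex sets [[0], [1], [2], [3, 4]], sizes [1, 1, 1, 2].
The number of connected components (and the multiset of component sizes) is an isomorphism invariant — an isomorphism maps each component of G1 bijectively onto a component of G2. Since G1 has 2 component(s) and G2 has 4, they cannot be isomorphic.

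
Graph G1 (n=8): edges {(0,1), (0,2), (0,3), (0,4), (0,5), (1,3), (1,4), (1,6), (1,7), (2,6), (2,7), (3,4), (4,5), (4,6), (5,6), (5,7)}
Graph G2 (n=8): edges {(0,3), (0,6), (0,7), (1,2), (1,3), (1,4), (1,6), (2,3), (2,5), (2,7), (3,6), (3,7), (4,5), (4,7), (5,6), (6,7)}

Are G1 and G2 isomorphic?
Yes, isomorphic

The graphs are isomorphic.
One valid mapping φ: V(G1) → V(G2): 0→7, 1→6, 2→4, 3→0, 4→3, 5→2, 6→1, 7→5

Verify φ preserves adjacency — for each edge of G1, its image is an edge of G2:
  (0,1) → (φ(0),φ(1)) = (6,7) ∈ E(G2) ✓
  (0,2) → (φ(0),φ(2)) = (4,7) ∈ E(G2) ✓
  (0,3) → (φ(0),φ(3)) = (0,7) ∈ E(G2) ✓
  (0,4) → (φ(0),φ(4)) = (3,7) ∈ E(G2) ✓
  (0,5) → (φ(0),φ(5)) = (2,7) ∈ E(G2) ✓
  (1,3) → (φ(1),φ(3)) = (0,6) ∈ E(G2) ✓
  (1,4) → (φ(1),φ(4)) = (3,6) ∈ E(G2) ✓
  (1,6) → (φ(1),φ(6)) = (1,6) ∈ E(G2) ✓
  (1,7) → (φ(1),φ(7)) = (5,6) ∈ E(G2) ✓
  (2,6) → (φ(2),φ(6)) = (1,4) ∈ E(G2) ✓
  (2,7) → (φ(2),φ(7)) = (4,5) ∈ E(G2) ✓
  (3,4) → (φ(3),φ(4)) = (0,3) ∈ E(G2) ✓
  (4,5) → (φ(4),φ(5)) = (2,3) ∈ E(G2) ✓
  (4,6) → (φ(4),φ(6)) = (1,3) ∈ E(G2) ✓
  (5,6) → (φ(5),φ(6)) = (1,2) ∈ E(G2) ✓
  (5,7) → (φ(5),φ(7)) = (2,5) ∈ E(G2) ✓
All 16 edges of G1 map to edges of G2, and |E(G1)| = |E(G2)| = 16, so φ is a bijection on edges as well as vertices. Hence G1 ≅ G2.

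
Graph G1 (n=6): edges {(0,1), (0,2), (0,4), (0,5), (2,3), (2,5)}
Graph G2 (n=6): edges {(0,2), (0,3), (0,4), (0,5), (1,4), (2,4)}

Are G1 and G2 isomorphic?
Yes, isomorphic

The graphs are isomorphic.
One valid mapping φ: V(G1) → V(G2): 0→0, 1→3, 2→4, 3→1, 4→5, 5→2

Verify φ preserves adjacency — for each edge of G1, its image is an edge of G2:
  (0,1) → (φ(0),φ(1)) = (0,3) ∈ E(G2) ✓
  (0,2) → (φ(0),φ(2)) = (0,4) ∈ E(G2) ✓
  (0,4) → (φ(0),φ(4)) = (0,5) ∈ E(G2) ✓
  (0,5) → (φ(0),φ(5)) = (0,2) ∈ E(G2) ✓
  (2,3) → (φ(2),φ(3)) = (1,4) ∈ E(G2) ✓
  (2,5) → (φ(2),φ(5)) = (2,4) ∈ E(G2) ✓
All 6 edges of G1 map to edges of G2, and |E(G1)| = |E(G2)| = 6, so φ is a bijection on edges as well as vertices. Hence G1 ≅ G2.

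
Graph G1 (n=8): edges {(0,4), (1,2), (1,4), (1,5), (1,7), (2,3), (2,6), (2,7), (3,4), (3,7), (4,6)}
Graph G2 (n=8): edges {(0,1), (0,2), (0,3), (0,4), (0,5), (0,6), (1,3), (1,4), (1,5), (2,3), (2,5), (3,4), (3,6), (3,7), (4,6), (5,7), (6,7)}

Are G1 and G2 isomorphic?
No, not isomorphic

The graphs are NOT isomorphic.

Counting triangles (3-cliques): G1 has 2, G2 has 11.
Triangle count is an isomorphism invariant, so differing triangle counts rule out isomorphism.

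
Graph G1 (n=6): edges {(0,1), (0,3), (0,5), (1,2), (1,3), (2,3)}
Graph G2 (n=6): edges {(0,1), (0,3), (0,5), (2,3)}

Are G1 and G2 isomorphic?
No, not isomorphic

The graphs are NOT isomorphic.

Counting edges: G1 has 6 edge(s); G2 has 4 edge(s).
Edge count is an isomorphism invariant (a bijection on vertices induces a bijection on edges), so differing edge counts rule out isomorphism.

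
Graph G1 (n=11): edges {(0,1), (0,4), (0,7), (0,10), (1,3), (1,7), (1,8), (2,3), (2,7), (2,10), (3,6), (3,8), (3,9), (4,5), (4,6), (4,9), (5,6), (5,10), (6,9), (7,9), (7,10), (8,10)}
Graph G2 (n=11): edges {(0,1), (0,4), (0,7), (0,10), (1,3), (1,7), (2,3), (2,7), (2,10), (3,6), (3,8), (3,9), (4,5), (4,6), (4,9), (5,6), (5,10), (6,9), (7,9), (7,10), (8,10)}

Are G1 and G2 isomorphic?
No, not isomorphic

The graphs are NOT isomorphic.

Counting edges: G1 has 22 edge(s); G2 has 21 edge(s).
Edge count is an isomorphism invariant (a bijection on vertices induces a bijection on edges), so differing edge counts rule out isomorphism.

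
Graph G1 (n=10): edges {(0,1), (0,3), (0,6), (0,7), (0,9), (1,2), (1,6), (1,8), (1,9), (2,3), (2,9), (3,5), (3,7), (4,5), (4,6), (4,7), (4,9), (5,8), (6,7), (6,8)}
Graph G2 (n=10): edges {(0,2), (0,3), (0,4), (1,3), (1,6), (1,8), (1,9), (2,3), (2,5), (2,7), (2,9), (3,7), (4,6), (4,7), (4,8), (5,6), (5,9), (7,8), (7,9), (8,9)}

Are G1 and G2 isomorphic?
Yes, isomorphic

The graphs are isomorphic.
One valid mapping φ: V(G1) → V(G2): 0→7, 1→2, 2→0, 3→4, 4→1, 5→6, 6→9, 7→8, 8→5, 9→3

Verify φ preserves adjacency — for each edge of G1, its image is an edge of G2:
  (0,1) → (φ(0),φ(1)) = (2,7) ∈ E(G2) ✓
  (0,3) → (φ(0),φ(3)) = (4,7) ∈ E(G2) ✓
  (0,6) → (φ(0),φ(6)) = (7,9) ∈ E(G2) ✓
  (0,7) → (φ(0),φ(7)) = (7,8) ∈ E(G2) ✓
  (0,9) → (φ(0),φ(9)) = (3,7) ∈ E(G2) ✓
  (1,2) → (φ(1),φ(2)) = (0,2) ∈ E(G2) ✓
  (1,6) → (φ(1),φ(6)) = (2,9) ∈ E(G2) ✓
  (1,8) → (φ(1),φ(8)) = (2,5) ∈ E(G2) ✓
  (1,9) → (φ(1),φ(9)) = (2,3) ∈ E(G2) ✓
  (2,3) → (φ(2),φ(3)) = (0,4) ∈ E(G2) ✓
  (2,9) → (φ(2),φ(9)) = (0,3) ∈ E(G2) ✓
  (3,5) → (φ(3),φ(5)) = (4,6) ∈ E(G2) ✓
  (3,7) → (φ(3),φ(7)) = (4,8) ∈ E(G2) ✓
  (4,5) → (φ(4),φ(5)) = (1,6) ∈ E(G2) ✓
  (4,6) → (φ(4),φ(6)) = (1,9) ∈ E(G2) ✓
  (4,7) → (φ(4),φ(7)) = (1,8) ∈ E(G2) ✓
  (4,9) → (φ(4),φ(9)) = (1,3) ∈ E(G2) ✓
  (5,8) → (φ(5),φ(8)) = (5,6) ∈ E(G2) ✓
  (6,7) → (φ(6),φ(7)) = (8,9) ∈ E(G2) ✓
  (6,8) → (φ(6),φ(8)) = (5,9) ∈ E(G2) ✓
All 20 edges of G1 map to edges of G2, and |E(G1)| = |E(G2)| = 20, so φ is a bijection on edges as well as vertices. Hence G1 ≅ G2.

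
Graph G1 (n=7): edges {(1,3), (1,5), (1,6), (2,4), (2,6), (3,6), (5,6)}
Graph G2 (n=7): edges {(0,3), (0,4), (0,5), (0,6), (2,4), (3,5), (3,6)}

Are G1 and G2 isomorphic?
Yes, isomorphic

The graphs are isomorphic.
One valid mapping φ: V(G1) → V(G2): 0→1, 1→3, 2→4, 3→6, 4→2, 5→5, 6→0

Verify φ preserves adjacency — for each edge of G1, its image is an edge of G2:
  (1,3) → (φ(1),φ(3)) = (3,6) ∈ E(G2) ✓
  (1,5) → (φ(1),φ(5)) = (3,5) ∈ E(G2) ✓
  (1,6) → (φ(1),φ(6)) = (0,3) ∈ E(G2) ✓
  (2,4) → (φ(2),φ(4)) = (2,4) ∈ E(G2) ✓
  (2,6) → (φ(2),φ(6)) = (0,4) ∈ E(G2) ✓
  (3,6) → (φ(3),φ(6)) = (0,6) ∈ E(G2) ✓
  (5,6) → (φ(5),φ(6)) = (0,5) ∈ E(G2) ✓
All 7 edges of G1 map to edges of G2, and |E(G1)| = |E(G2)| = 7, so φ is a bijection on edges as well as vertices. Hence G1 ≅ G2.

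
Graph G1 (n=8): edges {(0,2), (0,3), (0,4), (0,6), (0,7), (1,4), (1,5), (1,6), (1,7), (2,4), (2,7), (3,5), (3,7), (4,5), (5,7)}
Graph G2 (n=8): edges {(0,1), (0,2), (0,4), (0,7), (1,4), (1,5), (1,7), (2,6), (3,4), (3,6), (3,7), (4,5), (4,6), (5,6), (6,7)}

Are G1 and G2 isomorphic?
Yes, isomorphic

The graphs are isomorphic.
One valid mapping φ: V(G1) → V(G2): 0→6, 1→0, 2→3, 3→5, 4→7, 5→1, 6→2, 7→4

Verify φ preserves adjacency — for each edge of G1, its image is an edge of G2:
  (0,2) → (φ(0),φ(2)) = (3,6) ∈ E(G2) ✓
  (0,3) → (φ(0),φ(3)) = (5,6) ∈ E(G2) ✓
  (0,4) → (φ(0),φ(4)) = (6,7) ∈ E(G2) ✓
  (0,6) → (φ(0),φ(6)) = (2,6) ∈ E(G2) ✓
  (0,7) → (φ(0),φ(7)) = (4,6) ∈ E(G2) ✓
  (1,4) → (φ(1),φ(4)) = (0,7) ∈ E(G2) ✓
  (1,5) → (φ(1),φ(5)) = (0,1) ∈ E(G2) ✓
  (1,6) → (φ(1),φ(6)) = (0,2) ∈ E(G2) ✓
  (1,7) → (φ(1),φ(7)) = (0,4) ∈ E(G2) ✓
  (2,4) → (φ(2),φ(4)) = (3,7) ∈ E(G2) ✓
  (2,7) → (φ(2),φ(7)) = (3,4) ∈ E(G2) ✓
  (3,5) → (φ(3),φ(5)) = (1,5) ∈ E(G2) ✓
  (3,7) → (φ(3),φ(7)) = (4,5) ∈ E(G2) ✓
  (4,5) → (φ(4),φ(5)) = (1,7) ∈ E(G2) ✓
  (5,7) → (φ(5),φ(7)) = (1,4) ∈ E(G2) ✓
All 15 edges of G1 map to edges of G2, and |E(G1)| = |E(G2)| = 15, so φ is a bijection on edges as well as vertices. Hence G1 ≅ G2.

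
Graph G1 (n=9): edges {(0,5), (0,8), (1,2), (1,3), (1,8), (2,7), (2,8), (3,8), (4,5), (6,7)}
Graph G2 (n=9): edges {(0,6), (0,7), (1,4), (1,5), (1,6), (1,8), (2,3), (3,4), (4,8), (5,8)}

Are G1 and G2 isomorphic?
Yes, isomorphic

The graphs are isomorphic.
One valid mapping φ: V(G1) → V(G2): 0→6, 1→8, 2→4, 3→5, 4→7, 5→0, 6→2, 7→3, 8→1

Verify φ preserves adjacency — for each edge of G1, its image is an edge of G2:
  (0,5) → (φ(0),φ(5)) = (0,6) ∈ E(G2) ✓
  (0,8) → (φ(0),φ(8)) = (1,6) ∈ E(G2) ✓
  (1,2) → (φ(1),φ(2)) = (4,8) ∈ E(G2) ✓
  (1,3) → (φ(1),φ(3)) = (5,8) ∈ E(G2) ✓
  (1,8) → (φ(1),φ(8)) = (1,8) ∈ E(G2) ✓
  (2,7) → (φ(2),φ(7)) = (3,4) ∈ E(G2) ✓
  (2,8) → (φ(2),φ(8)) = (1,4) ∈ E(G2) ✓
  (3,8) → (φ(3),φ(8)) = (1,5) ∈ E(G2) ✓
  (4,5) → (φ(4),φ(5)) = (0,7) ∈ E(G2) ✓
  (6,7) → (φ(6),φ(7)) = (2,3) ∈ E(G2) ✓
All 10 edges of G1 map to edges of G2, and |E(G1)| = |E(G2)| = 10, so φ is a bijection on edges as well as vertices. Hence G1 ≅ G2.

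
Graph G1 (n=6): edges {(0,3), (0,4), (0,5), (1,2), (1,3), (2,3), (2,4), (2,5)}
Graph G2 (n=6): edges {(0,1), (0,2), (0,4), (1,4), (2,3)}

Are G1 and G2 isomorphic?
No, not isomorphic

The graphs are NOT isomorphic.

Degrees in G1: deg(0)=3, deg(1)=2, deg(2)=4, deg(3)=3, deg(4)=2, deg(5)=2.
Sorted degree sequence of G1: [4, 3, 3, 2, 2, 2].
Degrees in G2: deg(0)=3, deg(1)=2, deg(2)=2, deg(3)=1, deg(4)=2, deg(5)=0.
Sorted degree sequence of G2: [3, 2, 2, 2, 1, 0].
The (sorted) degree sequence is an isomorphism invariant, so since G1 and G2 have different degree sequences they cannot be isomorphic.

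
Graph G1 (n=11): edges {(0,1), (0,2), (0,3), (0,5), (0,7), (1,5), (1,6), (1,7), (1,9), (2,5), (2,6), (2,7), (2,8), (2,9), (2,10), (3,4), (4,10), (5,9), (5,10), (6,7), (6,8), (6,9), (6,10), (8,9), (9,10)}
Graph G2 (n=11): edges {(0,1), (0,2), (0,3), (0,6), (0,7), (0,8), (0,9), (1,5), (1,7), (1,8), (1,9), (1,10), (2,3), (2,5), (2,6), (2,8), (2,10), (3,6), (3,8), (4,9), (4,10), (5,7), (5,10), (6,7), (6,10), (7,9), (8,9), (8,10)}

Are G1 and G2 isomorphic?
No, not isomorphic

The graphs are NOT isomorphic.

Degrees in G1: deg(0)=5, deg(1)=5, deg(2)=7, deg(3)=2, deg(4)=2, deg(5)=5, deg(6)=6, deg(7)=4, deg(8)=3, deg(9)=6, deg(10)=5.
Sorted degree sequence of G1: [7, 6, 6, 5, 5, 5, 5, 4, 3, 2, 2].
Degrees in G2: deg(0)=7, deg(1)=6, deg(2)=6, deg(3)=4, deg(4)=2, deg(5)=4, deg(6)=5, deg(7)=5, deg(8)=6, deg(9)=5, deg(10)=6.
Sorted degree sequence of G2: [7, 6, 6, 6, 6, 5, 5, 5, 4, 4, 2].
The (sorted) degree sequence is an isomorphism invariant, so since G1 and G2 have different degree sequences they cannot be isomorphic.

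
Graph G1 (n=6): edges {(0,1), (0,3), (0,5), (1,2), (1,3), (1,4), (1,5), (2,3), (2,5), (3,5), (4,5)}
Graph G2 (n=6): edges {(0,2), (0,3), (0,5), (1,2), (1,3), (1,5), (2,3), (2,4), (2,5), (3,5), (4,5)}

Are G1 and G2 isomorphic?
Yes, isomorphic

The graphs are isomorphic.
One valid mapping φ: V(G1) → V(G2): 0→0, 1→5, 2→1, 3→3, 4→4, 5→2

Verify φ preserves adjacency — for each edge of G1, its image is an edge of G2:
  (0,1) → (φ(0),φ(1)) = (0,5) ∈ E(G2) ✓
  (0,3) → (φ(0),φ(3)) = (0,3) ∈ E(G2) ✓
  (0,5) → (φ(0),φ(5)) = (0,2) ∈ E(G2) ✓
  (1,2) → (φ(1),φ(2)) = (1,5) ∈ E(G2) ✓
  (1,3) → (φ(1),φ(3)) = (3,5) ∈ E(G2) ✓
  (1,4) → (φ(1),φ(4)) = (4,5) ∈ E(G2) ✓
  (1,5) → (φ(1),φ(5)) = (2,5) ∈ E(G2) ✓
  (2,3) → (φ(2),φ(3)) = (1,3) ∈ E(G2) ✓
  (2,5) → (φ(2),φ(5)) = (1,2) ∈ E(G2) ✓
  (3,5) → (φ(3),φ(5)) = (2,3) ∈ E(G2) ✓
  (4,5) → (φ(4),φ(5)) = (2,4) ∈ E(G2) ✓
All 11 edges of G1 map to edges of G2, and |E(G1)| = |E(G2)| = 11, so φ is a bijection on edges as well as vertices. Hence G1 ≅ G2.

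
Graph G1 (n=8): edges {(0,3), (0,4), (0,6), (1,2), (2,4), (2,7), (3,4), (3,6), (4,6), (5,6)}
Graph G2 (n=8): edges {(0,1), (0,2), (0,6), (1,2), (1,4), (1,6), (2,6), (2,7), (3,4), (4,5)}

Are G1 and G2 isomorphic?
Yes, isomorphic

The graphs are isomorphic.
One valid mapping φ: V(G1) → V(G2): 0→0, 1→5, 2→4, 3→6, 4→1, 5→7, 6→2, 7→3

Verify φ preserves adjacency — for each edge of G1, its image is an edge of G2:
  (0,3) → (φ(0),φ(3)) = (0,6) ∈ E(G2) ✓
  (0,4) → (φ(0),φ(4)) = (0,1) ∈ E(G2) ✓
  (0,6) → (φ(0),φ(6)) = (0,2) ∈ E(G2) ✓
  (1,2) → (φ(1),φ(2)) = (4,5) ∈ E(G2) ✓
  (2,4) → (φ(2),φ(4)) = (1,4) ∈ E(G2) ✓
  (2,7) → (φ(2),φ(7)) = (3,4) ∈ E(G2) ✓
  (3,4) → (φ(3),φ(4)) = (1,6) ∈ E(G2) ✓
  (3,6) → (φ(3),φ(6)) = (2,6) ∈ E(G2) ✓
  (4,6) → (φ(4),φ(6)) = (1,2) ∈ E(G2) ✓
  (5,6) → (φ(5),φ(6)) = (2,7) ∈ E(G2) ✓
All 10 edges of G1 map to edges of G2, and |E(G1)| = |E(G2)| = 10, so φ is a bijection on edges as well as vertices. Hence G1 ≅ G2.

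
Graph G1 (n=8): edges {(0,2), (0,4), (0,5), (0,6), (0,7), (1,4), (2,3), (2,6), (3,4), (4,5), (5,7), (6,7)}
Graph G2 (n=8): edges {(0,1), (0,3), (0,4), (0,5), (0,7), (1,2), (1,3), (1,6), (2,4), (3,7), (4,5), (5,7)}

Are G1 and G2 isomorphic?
Yes, isomorphic

The graphs are isomorphic.
One valid mapping φ: V(G1) → V(G2): 0→0, 1→6, 2→4, 3→2, 4→1, 5→3, 6→5, 7→7

Verify φ preserves adjacency — for each edge of G1, its image is an edge of G2:
  (0,2) → (φ(0),φ(2)) = (0,4) ∈ E(G2) ✓
  (0,4) → (φ(0),φ(4)) = (0,1) ∈ E(G2) ✓
  (0,5) → (φ(0),φ(5)) = (0,3) ∈ E(G2) ✓
  (0,6) → (φ(0),φ(6)) = (0,5) ∈ E(G2) ✓
  (0,7) → (φ(0),φ(7)) = (0,7) ∈ E(G2) ✓
  (1,4) → (φ(1),φ(4)) = (1,6) ∈ E(G2) ✓
  (2,3) → (φ(2),φ(3)) = (2,4) ∈ E(G2) ✓
  (2,6) → (φ(2),φ(6)) = (4,5) ∈ E(G2) ✓
  (3,4) → (φ(3),φ(4)) = (1,2) ∈ E(G2) ✓
  (4,5) → (φ(4),φ(5)) = (1,3) ∈ E(G2) ✓
  (5,7) → (φ(5),φ(7)) = (3,7) ∈ E(G2) ✓
  (6,7) → (φ(6),φ(7)) = (5,7) ∈ E(G2) ✓
All 12 edges of G1 map to edges of G2, and |E(G1)| = |E(G2)| = 12, so φ is a bijection on edges as well as vertices. Hence G1 ≅ G2.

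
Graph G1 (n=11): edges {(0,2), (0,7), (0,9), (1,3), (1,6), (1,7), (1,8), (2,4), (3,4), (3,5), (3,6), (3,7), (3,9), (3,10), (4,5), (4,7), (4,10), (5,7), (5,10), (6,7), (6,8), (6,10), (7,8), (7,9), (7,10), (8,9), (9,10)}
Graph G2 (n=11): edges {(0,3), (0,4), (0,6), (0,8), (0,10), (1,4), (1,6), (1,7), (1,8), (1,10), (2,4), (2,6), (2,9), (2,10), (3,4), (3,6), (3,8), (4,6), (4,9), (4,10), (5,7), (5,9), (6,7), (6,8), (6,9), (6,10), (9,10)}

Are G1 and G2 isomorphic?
Yes, isomorphic

The graphs are isomorphic.
One valid mapping φ: V(G1) → V(G2): 0→7, 1→3, 2→5, 3→4, 4→9, 5→2, 6→0, 7→6, 8→8, 9→1, 10→10

Verify φ preserves adjacency — for each edge of G1, its image is an edge of G2:
  (0,2) → (φ(0),φ(2)) = (5,7) ∈ E(G2) ✓
  (0,7) → (φ(0),φ(7)) = (6,7) ∈ E(G2) ✓
  (0,9) → (φ(0),φ(9)) = (1,7) ∈ E(G2) ✓
  (1,3) → (φ(1),φ(3)) = (3,4) ∈ E(G2) ✓
  (1,6) → (φ(1),φ(6)) = (0,3) ∈ E(G2) ✓
  (1,7) → (φ(1),φ(7)) = (3,6) ∈ E(G2) ✓
  (1,8) → (φ(1),φ(8)) = (3,8) ∈ E(G2) ✓
  (2,4) → (φ(2),φ(4)) = (5,9) ∈ E(G2) ✓
  (3,4) → (φ(3),φ(4)) = (4,9) ∈ E(G2) ✓
  (3,5) → (φ(3),φ(5)) = (2,4) ∈ E(G2) ✓
  (3,6) → (φ(3),φ(6)) = (0,4) ∈ E(G2) ✓
  (3,7) → (φ(3),φ(7)) = (4,6) ∈ E(G2) ✓
  (3,9) → (φ(3),φ(9)) = (1,4) ∈ E(G2) ✓
  (3,10) → (φ(3),φ(10)) = (4,10) ∈ E(G2) ✓
  (4,5) → (φ(4),φ(5)) = (2,9) ∈ E(G2) ✓
  (4,7) → (φ(4),φ(7)) = (6,9) ∈ E(G2) ✓
  (4,10) → (φ(4),φ(10)) = (9,10) ∈ E(G2) ✓
  (5,7) → (φ(5),φ(7)) = (2,6) ∈ E(G2) ✓
  (5,10) → (φ(5),φ(10)) = (2,10) ∈ E(G2) ✓
  (6,7) → (φ(6),φ(7)) = (0,6) ∈ E(G2) ✓
  (6,8) → (φ(6),φ(8)) = (0,8) ∈ E(G2) ✓
  (6,10) → (φ(6),φ(10)) = (0,10) ∈ E(G2) ✓
  (7,8) → (φ(7),φ(8)) = (6,8) ∈ E(G2) ✓
  (7,9) → (φ(7),φ(9)) = (1,6) ∈ E(G2) ✓
  (7,10) → (φ(7),φ(10)) = (6,10) ∈ E(G2) ✓
  (8,9) → (φ(8),φ(9)) = (1,8) ∈ E(G2) ✓
  (9,10) → (φ(9),φ(10)) = (1,10) ∈ E(G2) ✓
All 27 edges of G1 map to edges of G2, and |E(G1)| = |E(G2)| = 27, so φ is a bijection on edges as well as vertices. Hence G1 ≅ G2.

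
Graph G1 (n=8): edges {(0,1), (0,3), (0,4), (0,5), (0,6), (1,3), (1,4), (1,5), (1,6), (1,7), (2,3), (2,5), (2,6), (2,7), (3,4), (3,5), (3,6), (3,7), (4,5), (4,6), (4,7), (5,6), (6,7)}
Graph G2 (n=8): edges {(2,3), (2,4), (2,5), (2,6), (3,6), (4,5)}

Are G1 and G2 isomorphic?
No, not isomorphic

The graphs are NOT isomorphic.

Counting triangles (3-cliques): G1 has 31, G2 has 2.
Triangle count is an isomorphism invariant, so differing triangle counts rule out isomorphism.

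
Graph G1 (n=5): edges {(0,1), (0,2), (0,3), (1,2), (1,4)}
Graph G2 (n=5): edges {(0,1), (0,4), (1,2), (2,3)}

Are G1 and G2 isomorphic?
No, not isomorphic

The graphs are NOT isomorphic.

Degrees in G1: deg(0)=3, deg(1)=3, deg(2)=2, deg(3)=1, deg(4)=1.
Sorted degree sequence of G1: [3, 3, 2, 1, 1].
Degrees in G2: deg(0)=2, deg(1)=2, deg(2)=2, deg(3)=1, deg(4)=1.
Sorted degree sequence of G2: [2, 2, 2, 1, 1].
The (sorted) degree sequence is an isomorphism invariant, so since G1 and G2 have different degree sequences they cannot be isomorphic.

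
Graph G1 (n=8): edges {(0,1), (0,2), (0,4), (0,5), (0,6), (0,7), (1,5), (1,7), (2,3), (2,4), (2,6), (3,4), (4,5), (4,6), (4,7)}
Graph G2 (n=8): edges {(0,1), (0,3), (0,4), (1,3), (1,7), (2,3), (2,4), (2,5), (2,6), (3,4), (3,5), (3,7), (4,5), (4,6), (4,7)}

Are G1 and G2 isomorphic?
Yes, isomorphic

The graphs are isomorphic.
One valid mapping φ: V(G1) → V(G2): 0→3, 1→1, 2→2, 3→6, 4→4, 5→0, 6→5, 7→7

Verify φ preserves adjacency — for each edge of G1, its image is an edge of G2:
  (0,1) → (φ(0),φ(1)) = (1,3) ∈ E(G2) ✓
  (0,2) → (φ(0),φ(2)) = (2,3) ∈ E(G2) ✓
  (0,4) → (φ(0),φ(4)) = (3,4) ∈ E(G2) ✓
  (0,5) → (φ(0),φ(5)) = (0,3) ∈ E(G2) ✓
  (0,6) → (φ(0),φ(6)) = (3,5) ∈ E(G2) ✓
  (0,7) → (φ(0),φ(7)) = (3,7) ∈ E(G2) ✓
  (1,5) → (φ(1),φ(5)) = (0,1) ∈ E(G2) ✓
  (1,7) → (φ(1),φ(7)) = (1,7) ∈ E(G2) ✓
  (2,3) → (φ(2),φ(3)) = (2,6) ∈ E(G2) ✓
  (2,4) → (φ(2),φ(4)) = (2,4) ∈ E(G2) ✓
  (2,6) → (φ(2),φ(6)) = (2,5) ∈ E(G2) ✓
  (3,4) → (φ(3),φ(4)) = (4,6) ∈ E(G2) ✓
  (4,5) → (φ(4),φ(5)) = (0,4) ∈ E(G2) ✓
  (4,6) → (φ(4),φ(6)) = (4,5) ∈ E(G2) ✓
  (4,7) → (φ(4),φ(7)) = (4,7) ∈ E(G2) ✓
All 15 edges of G1 map to edges of G2, and |E(G1)| = |E(G2)| = 15, so φ is a bijection on edges as well as vertices. Hence G1 ≅ G2.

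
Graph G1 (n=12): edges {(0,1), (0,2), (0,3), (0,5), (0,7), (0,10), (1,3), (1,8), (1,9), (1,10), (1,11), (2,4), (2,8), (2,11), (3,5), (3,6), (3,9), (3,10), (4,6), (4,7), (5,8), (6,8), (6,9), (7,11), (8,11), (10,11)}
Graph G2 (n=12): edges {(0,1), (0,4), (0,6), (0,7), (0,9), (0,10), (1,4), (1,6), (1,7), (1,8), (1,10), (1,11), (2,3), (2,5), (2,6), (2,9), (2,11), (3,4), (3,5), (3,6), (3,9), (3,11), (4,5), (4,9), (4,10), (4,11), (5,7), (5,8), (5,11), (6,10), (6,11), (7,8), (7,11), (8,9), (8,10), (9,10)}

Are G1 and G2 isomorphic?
No, not isomorphic

The graphs are NOT isomorphic.

Degrees in G1: deg(0)=6, deg(1)=6, deg(2)=4, deg(3)=6, deg(4)=3, deg(5)=3, deg(6)=4, deg(7)=3, deg(8)=5, deg(9)=3, deg(10)=4, deg(11)=5.
Sorted degree sequence of G1: [6, 6, 6, 5, 5, 4, 4, 4, 3, 3, 3, 3].
Degrees in G2: deg(0)=6, deg(1)=7, deg(2)=5, deg(3)=6, deg(4)=7, deg(5)=6, deg(6)=6, deg(7)=5, deg(8)=5, deg(9)=6, deg(10)=6, deg(11)=7.
Sorted degree sequence of G2: [7, 7, 7, 6, 6, 6, 6, 6, 6, 5, 5, 5].
The (sorted) degree sequence is an isomorphism invariant, so since G1 and G2 have different degree sequences they cannot be isomorphic.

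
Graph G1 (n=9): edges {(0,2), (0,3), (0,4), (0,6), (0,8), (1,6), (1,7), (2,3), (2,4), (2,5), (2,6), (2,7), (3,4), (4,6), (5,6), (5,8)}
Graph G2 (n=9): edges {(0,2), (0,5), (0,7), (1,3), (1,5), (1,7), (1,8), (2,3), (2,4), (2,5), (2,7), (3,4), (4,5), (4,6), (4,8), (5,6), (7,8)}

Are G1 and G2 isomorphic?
No, not isomorphic

The graphs are NOT isomorphic.

Degrees in G1: deg(0)=5, deg(1)=2, deg(2)=6, deg(3)=3, deg(4)=4, deg(5)=3, deg(6)=5, deg(7)=2, deg(8)=2.
Sorted degree sequence of G1: [6, 5, 5, 4, 3, 3, 2, 2, 2].
Degrees in G2: deg(0)=3, deg(1)=4, deg(2)=5, deg(3)=3, deg(4)=5, deg(5)=5, deg(6)=2, deg(7)=4, deg(8)=3.
Sorted degree sequence of G2: [5, 5, 5, 4, 4, 3, 3, 3, 2].
The (sorted) degree sequence is an isomorphism invariant, so since G1 and G2 have different degree sequences they cannot be isomorphic.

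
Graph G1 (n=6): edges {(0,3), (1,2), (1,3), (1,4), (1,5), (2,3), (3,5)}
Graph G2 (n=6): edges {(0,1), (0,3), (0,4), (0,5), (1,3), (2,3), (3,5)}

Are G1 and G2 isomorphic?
Yes, isomorphic

The graphs are isomorphic.
One valid mapping φ: V(G1) → V(G2): 0→4, 1→3, 2→5, 3→0, 4→2, 5→1

Verify φ preserves adjacency — for each edge of G1, its image is an edge of G2:
  (0,3) → (φ(0),φ(3)) = (0,4) ∈ E(G2) ✓
  (1,2) → (φ(1),φ(2)) = (3,5) ∈ E(G2) ✓
  (1,3) → (φ(1),φ(3)) = (0,3) ∈ E(G2) ✓
  (1,4) → (φ(1),φ(4)) = (2,3) ∈ E(G2) ✓
  (1,5) → (φ(1),φ(5)) = (1,3) ∈ E(G2) ✓
  (2,3) → (φ(2),φ(3)) = (0,5) ∈ E(G2) ✓
  (3,5) → (φ(3),φ(5)) = (0,1) ∈ E(G2) ✓
All 7 edges of G1 map to edges of G2, and |E(G1)| = |E(G2)| = 7, so φ is a bijection on edges as well as vertices. Hence G1 ≅ G2.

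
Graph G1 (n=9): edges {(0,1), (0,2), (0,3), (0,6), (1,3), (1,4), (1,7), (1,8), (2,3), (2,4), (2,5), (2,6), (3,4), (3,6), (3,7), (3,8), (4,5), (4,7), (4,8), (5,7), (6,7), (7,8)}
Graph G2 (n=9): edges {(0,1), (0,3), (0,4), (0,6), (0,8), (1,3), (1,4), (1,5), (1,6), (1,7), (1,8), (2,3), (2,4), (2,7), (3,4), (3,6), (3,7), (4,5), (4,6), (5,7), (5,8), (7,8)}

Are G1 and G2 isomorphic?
Yes, isomorphic

The graphs are isomorphic.
One valid mapping φ: V(G1) → V(G2): 0→8, 1→0, 2→7, 3→1, 4→3, 5→2, 6→5, 7→4, 8→6

Verify φ preserves adjacency — for each edge of G1, its image is an edge of G2:
  (0,1) → (φ(0),φ(1)) = (0,8) ∈ E(G2) ✓
  (0,2) → (φ(0),φ(2)) = (7,8) ∈ E(G2) ✓
  (0,3) → (φ(0),φ(3)) = (1,8) ∈ E(G2) ✓
  (0,6) → (φ(0),φ(6)) = (5,8) ∈ E(G2) ✓
  (1,3) → (φ(1),φ(3)) = (0,1) ∈ E(G2) ✓
  (1,4) → (φ(1),φ(4)) = (0,3) ∈ E(G2) ✓
  (1,7) → (φ(1),φ(7)) = (0,4) ∈ E(G2) ✓
  (1,8) → (φ(1),φ(8)) = (0,6) ∈ E(G2) ✓
  (2,3) → (φ(2),φ(3)) = (1,7) ∈ E(G2) ✓
  (2,4) → (φ(2),φ(4)) = (3,7) ∈ E(G2) ✓
  (2,5) → (φ(2),φ(5)) = (2,7) ∈ E(G2) ✓
  (2,6) → (φ(2),φ(6)) = (5,7) ∈ E(G2) ✓
  (3,4) → (φ(3),φ(4)) = (1,3) ∈ E(G2) ✓
  (3,6) → (φ(3),φ(6)) = (1,5) ∈ E(G2) ✓
  (3,7) → (φ(3),φ(7)) = (1,4) ∈ E(G2) ✓
  (3,8) → (φ(3),φ(8)) = (1,6) ∈ E(G2) ✓
  (4,5) → (φ(4),φ(5)) = (2,3) ∈ E(G2) ✓
  (4,7) → (φ(4),φ(7)) = (3,4) ∈ E(G2) ✓
  (4,8) → (φ(4),φ(8)) = (3,6) ∈ E(G2) ✓
  (5,7) → (φ(5),φ(7)) = (2,4) ∈ E(G2) ✓
  (6,7) → (φ(6),φ(7)) = (4,5) ∈ E(G2) ✓
  (7,8) → (φ(7),φ(8)) = (4,6) ∈ E(G2) ✓
All 22 edges of G1 map to edges of G2, and |E(G1)| = |E(G2)| = 22, so φ is a bijection on edges as well as vertices. Hence G1 ≅ G2.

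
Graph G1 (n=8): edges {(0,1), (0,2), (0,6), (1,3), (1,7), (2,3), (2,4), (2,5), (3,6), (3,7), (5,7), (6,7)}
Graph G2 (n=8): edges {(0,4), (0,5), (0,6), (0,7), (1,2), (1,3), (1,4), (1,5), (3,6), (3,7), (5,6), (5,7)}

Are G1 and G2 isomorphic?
Yes, isomorphic

The graphs are isomorphic.
One valid mapping φ: V(G1) → V(G2): 0→3, 1→7, 2→1, 3→5, 4→2, 5→4, 6→6, 7→0

Verify φ preserves adjacency — for each edge of G1, its image is an edge of G2:
  (0,1) → (φ(0),φ(1)) = (3,7) ∈ E(G2) ✓
  (0,2) → (φ(0),φ(2)) = (1,3) ∈ E(G2) ✓
  (0,6) → (φ(0),φ(6)) = (3,6) ∈ E(G2) ✓
  (1,3) → (φ(1),φ(3)) = (5,7) ∈ E(G2) ✓
  (1,7) → (φ(1),φ(7)) = (0,7) ∈ E(G2) ✓
  (2,3) → (φ(2),φ(3)) = (1,5) ∈ E(G2) ✓
  (2,4) → (φ(2),φ(4)) = (1,2) ∈ E(G2) ✓
  (2,5) → (φ(2),φ(5)) = (1,4) ∈ E(G2) ✓
  (3,6) → (φ(3),φ(6)) = (5,6) ∈ E(G2) ✓
  (3,7) → (φ(3),φ(7)) = (0,5) ∈ E(G2) ✓
  (5,7) → (φ(5),φ(7)) = (0,4) ∈ E(G2) ✓
  (6,7) → (φ(6),φ(7)) = (0,6) ∈ E(G2) ✓
All 12 edges of G1 map to edges of G2, and |E(G1)| = |E(G2)| = 12, so φ is a bijection on edges as well as vertices. Hence G1 ≅ G2.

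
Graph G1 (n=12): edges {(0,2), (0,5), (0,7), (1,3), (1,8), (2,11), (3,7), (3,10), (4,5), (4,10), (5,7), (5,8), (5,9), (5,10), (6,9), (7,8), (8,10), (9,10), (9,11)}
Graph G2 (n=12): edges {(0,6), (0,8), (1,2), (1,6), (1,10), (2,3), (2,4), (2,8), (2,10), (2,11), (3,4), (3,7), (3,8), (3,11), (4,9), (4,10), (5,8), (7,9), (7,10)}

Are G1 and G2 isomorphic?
Yes, isomorphic

The graphs are isomorphic.
One valid mapping φ: V(G1) → V(G2): 0→1, 1→9, 2→6, 3→7, 4→11, 5→2, 6→5, 7→10, 8→4, 9→8, 10→3, 11→0

Verify φ preserves adjacency — for each edge of G1, its image is an edge of G2:
  (0,2) → (φ(0),φ(2)) = (1,6) ∈ E(G2) ✓
  (0,5) → (φ(0),φ(5)) = (1,2) ∈ E(G2) ✓
  (0,7) → (φ(0),φ(7)) = (1,10) ∈ E(G2) ✓
  (1,3) → (φ(1),φ(3)) = (7,9) ∈ E(G2) ✓
  (1,8) → (φ(1),φ(8)) = (4,9) ∈ E(G2) ✓
  (2,11) → (φ(2),φ(11)) = (0,6) ∈ E(G2) ✓
  (3,7) → (φ(3),φ(7)) = (7,10) ∈ E(G2) ✓
  (3,10) → (φ(3),φ(10)) = (3,7) ∈ E(G2) ✓
  (4,5) → (φ(4),φ(5)) = (2,11) ∈ E(G2) ✓
  (4,10) → (φ(4),φ(10)) = (3,11) ∈ E(G2) ✓
  (5,7) → (φ(5),φ(7)) = (2,10) ∈ E(G2) ✓
  (5,8) → (φ(5),φ(8)) = (2,4) ∈ E(G2) ✓
  (5,9) → (φ(5),φ(9)) = (2,8) ∈ E(G2) ✓
  (5,10) → (φ(5),φ(10)) = (2,3) ∈ E(G2) ✓
  (6,9) → (φ(6),φ(9)) = (5,8) ∈ E(G2) ✓
  (7,8) → (φ(7),φ(8)) = (4,10) ∈ E(G2) ✓
  (8,10) → (φ(8),φ(10)) = (3,4) ∈ E(G2) ✓
  (9,10) → (φ(9),φ(10)) = (3,8) ∈ E(G2) ✓
  (9,11) → (φ(9),φ(11)) = (0,8) ∈ E(G2) ✓
All 19 edges of G1 map to edges of G2, and |E(G1)| = |E(G2)| = 19, so φ is a bijection on edges as well as vertices. Hence G1 ≅ G2.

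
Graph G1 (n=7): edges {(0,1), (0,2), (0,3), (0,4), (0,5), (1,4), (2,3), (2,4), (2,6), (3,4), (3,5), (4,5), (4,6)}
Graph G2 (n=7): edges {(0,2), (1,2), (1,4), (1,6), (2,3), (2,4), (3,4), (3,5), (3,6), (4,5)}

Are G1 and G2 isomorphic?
No, not isomorphic

The graphs are NOT isomorphic.

Degrees in G1: deg(0)=5, deg(1)=2, deg(2)=4, deg(3)=4, deg(4)=6, deg(5)=3, deg(6)=2.
Sorted degree sequence of G1: [6, 5, 4, 4, 3, 2, 2].
Degrees in G2: deg(0)=1, deg(1)=3, deg(2)=4, deg(3)=4, deg(4)=4, deg(5)=2, deg(6)=2.
Sorted degree sequence of G2: [4, 4, 4, 3, 2, 2, 1].
The (sorted) degree sequence is an isomorphism invariant, so since G1 and G2 have different degree sequences they cannot be isomorphic.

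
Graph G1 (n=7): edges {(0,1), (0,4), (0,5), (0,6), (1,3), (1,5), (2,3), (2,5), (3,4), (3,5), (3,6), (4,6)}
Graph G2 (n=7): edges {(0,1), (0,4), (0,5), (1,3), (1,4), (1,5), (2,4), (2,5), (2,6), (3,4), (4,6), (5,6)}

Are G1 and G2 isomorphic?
Yes, isomorphic

The graphs are isomorphic.
One valid mapping φ: V(G1) → V(G2): 0→5, 1→0, 2→3, 3→4, 4→2, 5→1, 6→6

Verify φ preserves adjacency — for each edge of G1, its image is an edge of G2:
  (0,1) → (φ(0),φ(1)) = (0,5) ∈ E(G2) ✓
  (0,4) → (φ(0),φ(4)) = (2,5) ∈ E(G2) ✓
  (0,5) → (φ(0),φ(5)) = (1,5) ∈ E(G2) ✓
  (0,6) → (φ(0),φ(6)) = (5,6) ∈ E(G2) ✓
  (1,3) → (φ(1),φ(3)) = (0,4) ∈ E(G2) ✓
  (1,5) → (φ(1),φ(5)) = (0,1) ∈ E(G2) ✓
  (2,3) → (φ(2),φ(3)) = (3,4) ∈ E(G2) ✓
  (2,5) → (φ(2),φ(5)) = (1,3) ∈ E(G2) ✓
  (3,4) → (φ(3),φ(4)) = (2,4) ∈ E(G2) ✓
  (3,5) → (φ(3),φ(5)) = (1,4) ∈ E(G2) ✓
  (3,6) → (φ(3),φ(6)) = (4,6) ∈ E(G2) ✓
  (4,6) → (φ(4),φ(6)) = (2,6) ∈ E(G2) ✓
All 12 edges of G1 map to edges of G2, and |E(G1)| = |E(G2)| = 12, so φ is a bijection on edges as well as vertices. Hence G1 ≅ G2.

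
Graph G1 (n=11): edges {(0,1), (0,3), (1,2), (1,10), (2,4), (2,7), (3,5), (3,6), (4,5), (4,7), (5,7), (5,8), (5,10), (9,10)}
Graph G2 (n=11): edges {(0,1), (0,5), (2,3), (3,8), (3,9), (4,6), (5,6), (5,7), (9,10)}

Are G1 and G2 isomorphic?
No, not isomorphic

The graphs are NOT isomorphic.

Connected components of G1: 1 component(s) with vertex sets [[0, 1, 2, 3, 4, 5, 6, 7, 8, 9, 10]], sizes [11].
Connected components of G2: 2 component(s) with vertex sets [[2, 3, 8, 9, 10], [0, 1, 4, 5, 6, 7]], sizes [5, 6].
The number of connected components (and the multiset of component sizes) is an isomorphism invariant — an isomorphism maps each component of G1 bijectively onto a component of G2. Since G1 has 1 component(s) and G2 has 2, they cannot be isomorphic.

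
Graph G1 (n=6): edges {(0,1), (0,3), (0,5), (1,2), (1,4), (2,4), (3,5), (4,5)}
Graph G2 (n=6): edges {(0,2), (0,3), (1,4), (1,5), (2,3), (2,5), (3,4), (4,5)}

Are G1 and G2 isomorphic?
Yes, isomorphic

The graphs are isomorphic.
One valid mapping φ: V(G1) → V(G2): 0→5, 1→2, 2→0, 3→1, 4→3, 5→4

Verify φ preserves adjacency — for each edge of G1, its image is an edge of G2:
  (0,1) → (φ(0),φ(1)) = (2,5) ∈ E(G2) ✓
  (0,3) → (φ(0),φ(3)) = (1,5) ∈ E(G2) ✓
  (0,5) → (φ(0),φ(5)) = (4,5) ∈ E(G2) ✓
  (1,2) → (φ(1),φ(2)) = (0,2) ∈ E(G2) ✓
  (1,4) → (φ(1),φ(4)) = (2,3) ∈ E(G2) ✓
  (2,4) → (φ(2),φ(4)) = (0,3) ∈ E(G2) ✓
  (3,5) → (φ(3),φ(5)) = (1,4) ∈ E(G2) ✓
  (4,5) → (φ(4),φ(5)) = (3,4) ∈ E(G2) ✓
All 8 edges of G1 map to edges of G2, and |E(G1)| = |E(G2)| = 8, so φ is a bijection on edges as well as vertices. Hence G1 ≅ G2.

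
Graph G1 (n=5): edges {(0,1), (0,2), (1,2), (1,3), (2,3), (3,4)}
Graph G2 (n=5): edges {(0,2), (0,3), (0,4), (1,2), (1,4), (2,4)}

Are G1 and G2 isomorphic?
Yes, isomorphic

The graphs are isomorphic.
One valid mapping φ: V(G1) → V(G2): 0→1, 1→4, 2→2, 3→0, 4→3

Verify φ preserves adjacency — for each edge of G1, its image is an edge of G2:
  (0,1) → (φ(0),φ(1)) = (1,4) ∈ E(G2) ✓
  (0,2) → (φ(0),φ(2)) = (1,2) ∈ E(G2) ✓
  (1,2) → (φ(1),φ(2)) = (2,4) ∈ E(G2) ✓
  (1,3) → (φ(1),φ(3)) = (0,4) ∈ E(G2) ✓
  (2,3) → (φ(2),φ(3)) = (0,2) ∈ E(G2) ✓
  (3,4) → (φ(3),φ(4)) = (0,3) ∈ E(G2) ✓
All 6 edges of G1 map to edges of G2, and |E(G1)| = |E(G2)| = 6, so φ is a bijection on edges as well as vertices. Hence G1 ≅ G2.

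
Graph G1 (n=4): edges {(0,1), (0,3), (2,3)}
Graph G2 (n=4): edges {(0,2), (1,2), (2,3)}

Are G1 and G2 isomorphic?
No, not isomorphic

The graphs are NOT isomorphic.

Degrees in G1: deg(0)=2, deg(1)=1, deg(2)=1, deg(3)=2.
Sorted degree sequence of G1: [2, 2, 1, 1].
Degrees in G2: deg(0)=1, deg(1)=1, deg(2)=3, deg(3)=1.
Sorted degree sequence of G2: [3, 1, 1, 1].
The (sorted) degree sequence is an isomorphism invariant, so since G1 and G2 have different degree sequences they cannot be isomorphic.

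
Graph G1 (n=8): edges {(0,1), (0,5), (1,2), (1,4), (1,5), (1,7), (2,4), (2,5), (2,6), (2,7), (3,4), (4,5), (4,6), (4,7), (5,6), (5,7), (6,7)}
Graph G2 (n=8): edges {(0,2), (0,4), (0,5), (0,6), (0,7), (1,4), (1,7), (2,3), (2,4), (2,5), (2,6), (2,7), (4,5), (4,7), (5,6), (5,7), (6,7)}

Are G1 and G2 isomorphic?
Yes, isomorphic

The graphs are isomorphic.
One valid mapping φ: V(G1) → V(G2): 0→1, 1→4, 2→0, 3→3, 4→2, 5→7, 6→6, 7→5

Verify φ preserves adjacency — for each edge of G1, its image is an edge of G2:
  (0,1) → (φ(0),φ(1)) = (1,4) ∈ E(G2) ✓
  (0,5) → (φ(0),φ(5)) = (1,7) ∈ E(G2) ✓
  (1,2) → (φ(1),φ(2)) = (0,4) ∈ E(G2) ✓
  (1,4) → (φ(1),φ(4)) = (2,4) ∈ E(G2) ✓
  (1,5) → (φ(1),φ(5)) = (4,7) ∈ E(G2) ✓
  (1,7) → (φ(1),φ(7)) = (4,5) ∈ E(G2) ✓
  (2,4) → (φ(2),φ(4)) = (0,2) ∈ E(G2) ✓
  (2,5) → (φ(2),φ(5)) = (0,7) ∈ E(G2) ✓
  (2,6) → (φ(2),φ(6)) = (0,6) ∈ E(G2) ✓
  (2,7) → (φ(2),φ(7)) = (0,5) ∈ E(G2) ✓
  (3,4) → (φ(3),φ(4)) = (2,3) ∈ E(G2) ✓
  (4,5) → (φ(4),φ(5)) = (2,7) ∈ E(G2) ✓
  (4,6) → (φ(4),φ(6)) = (2,6) ∈ E(G2) ✓
  (4,7) → (φ(4),φ(7)) = (2,5) ∈ E(G2) ✓
  (5,6) → (φ(5),φ(6)) = (6,7) ∈ E(G2) ✓
  (5,7) → (φ(5),φ(7)) = (5,7) ∈ E(G2) ✓
  (6,7) → (φ(6),φ(7)) = (5,6) ∈ E(G2) ✓
All 17 edges of G1 map to edges of G2, and |E(G1)| = |E(G2)| = 17, so φ is a bijection on edges as well as vertices. Hence G1 ≅ G2.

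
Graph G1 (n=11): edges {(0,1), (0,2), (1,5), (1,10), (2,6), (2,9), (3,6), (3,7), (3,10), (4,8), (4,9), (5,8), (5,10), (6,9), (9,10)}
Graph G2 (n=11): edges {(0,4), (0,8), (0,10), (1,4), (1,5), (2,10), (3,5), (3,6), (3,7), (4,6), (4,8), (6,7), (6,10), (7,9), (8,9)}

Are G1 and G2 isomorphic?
Yes, isomorphic

The graphs are isomorphic.
One valid mapping φ: V(G1) → V(G2): 0→9, 1→7, 2→8, 3→10, 4→1, 5→3, 6→0, 7→2, 8→5, 9→4, 10→6

Verify φ preserves adjacency — for each edge of G1, its image is an edge of G2:
  (0,1) → (φ(0),φ(1)) = (7,9) ∈ E(G2) ✓
  (0,2) → (φ(0),φ(2)) = (8,9) ∈ E(G2) ✓
  (1,5) → (φ(1),φ(5)) = (3,7) ∈ E(G2) ✓
  (1,10) → (φ(1),φ(10)) = (6,7) ∈ E(G2) ✓
  (2,6) → (φ(2),φ(6)) = (0,8) ∈ E(G2) ✓
  (2,9) → (φ(2),φ(9)) = (4,8) ∈ E(G2) ✓
  (3,6) → (φ(3),φ(6)) = (0,10) ∈ E(G2) ✓
  (3,7) → (φ(3),φ(7)) = (2,10) ∈ E(G2) ✓
  (3,10) → (φ(3),φ(10)) = (6,10) ∈ E(G2) ✓
  (4,8) → (φ(4),φ(8)) = (1,5) ∈ E(G2) ✓
  (4,9) → (φ(4),φ(9)) = (1,4) ∈ E(G2) ✓
  (5,8) → (φ(5),φ(8)) = (3,5) ∈ E(G2) ✓
  (5,10) → (φ(5),φ(10)) = (3,6) ∈ E(G2) ✓
  (6,9) → (φ(6),φ(9)) = (0,4) ∈ E(G2) ✓
  (9,10) → (φ(9),φ(10)) = (4,6) ∈ E(G2) ✓
All 15 edges of G1 map to edges of G2, and |E(G1)| = |E(G2)| = 15, so φ is a bijection on edges as well as vertices. Hence G1 ≅ G2.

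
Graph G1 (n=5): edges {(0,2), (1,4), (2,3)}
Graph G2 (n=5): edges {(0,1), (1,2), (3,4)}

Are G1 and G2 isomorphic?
Yes, isomorphic

The graphs are isomorphic.
One valid mapping φ: V(G1) → V(G2): 0→0, 1→3, 2→1, 3→2, 4→4

Verify φ preserves adjacency — for each edge of G1, its image is an edge of G2:
  (0,2) → (φ(0),φ(2)) = (0,1) ∈ E(G2) ✓
  (1,4) → (φ(1),φ(4)) = (3,4) ∈ E(G2) ✓
  (2,3) → (φ(2),φ(3)) = (1,2) ∈ E(G2) ✓
All 3 edges of G1 map to edges of G2, and |E(G1)| = |E(G2)| = 3, so φ is a bijection on edges as well as vertices. Hence G1 ≅ G2.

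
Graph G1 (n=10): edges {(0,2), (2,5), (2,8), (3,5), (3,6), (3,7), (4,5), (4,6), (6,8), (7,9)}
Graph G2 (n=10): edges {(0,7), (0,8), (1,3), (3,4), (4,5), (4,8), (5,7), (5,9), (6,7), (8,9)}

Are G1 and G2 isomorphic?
Yes, isomorphic

The graphs are isomorphic.
One valid mapping φ: V(G1) → V(G2): 0→6, 1→2, 2→7, 3→4, 4→9, 5→5, 6→8, 7→3, 8→0, 9→1

Verify φ preserves adjacency — for each edge of G1, its image is an edge of G2:
  (0,2) → (φ(0),φ(2)) = (6,7) ∈ E(G2) ✓
  (2,5) → (φ(2),φ(5)) = (5,7) ∈ E(G2) ✓
  (2,8) → (φ(2),φ(8)) = (0,7) ∈ E(G2) ✓
  (3,5) → (φ(3),φ(5)) = (4,5) ∈ E(G2) ✓
  (3,6) → (φ(3),φ(6)) = (4,8) ∈ E(G2) ✓
  (3,7) → (φ(3),φ(7)) = (3,4) ∈ E(G2) ✓
  (4,5) → (φ(4),φ(5)) = (5,9) ∈ E(G2) ✓
  (4,6) → (φ(4),φ(6)) = (8,9) ∈ E(G2) ✓
  (6,8) → (φ(6),φ(8)) = (0,8) ∈ E(G2) ✓
  (7,9) → (φ(7),φ(9)) = (1,3) ∈ E(G2) ✓
All 10 edges of G1 map to edges of G2, and |E(G1)| = |E(G2)| = 10, so φ is a bijection on edges as well as vertices. Hence G1 ≅ G2.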